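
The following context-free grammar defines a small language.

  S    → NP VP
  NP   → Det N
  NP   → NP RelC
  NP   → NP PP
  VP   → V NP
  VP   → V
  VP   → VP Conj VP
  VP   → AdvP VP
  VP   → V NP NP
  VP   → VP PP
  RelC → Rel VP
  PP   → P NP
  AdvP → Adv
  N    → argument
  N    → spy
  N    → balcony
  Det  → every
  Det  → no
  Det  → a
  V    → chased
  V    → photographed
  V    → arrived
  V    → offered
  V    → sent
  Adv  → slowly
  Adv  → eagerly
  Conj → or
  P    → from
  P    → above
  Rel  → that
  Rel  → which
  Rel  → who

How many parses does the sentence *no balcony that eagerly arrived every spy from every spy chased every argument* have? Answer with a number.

Two of the 4 distinct bracketings:
[S [NP [NP [Det no] [N balcony]] [RelC [Rel that] [VP [AdvP [Adv eagerly]] [VP [V arrived] [NP [NP [Det every] [N spy]] [PP [P from] [NP [Det every] [N spy]]]]]]]] [VP [V chased] [NP [Det every] [N argument]]]]
[S [NP [NP [Det no] [N balcony]] [RelC [Rel that] [VP [AdvP [Adv eagerly]] [VP [VP [V arrived] [NP [Det every] [N spy]]] [PP [P from] [NP [Det every] [N spy]]]]]]] [VP [V chased] [NP [Det every] [N argument]]]]
The difference turns on whether NP → NP PP is used at the relevant span, versus an alternative expansion of NP.

4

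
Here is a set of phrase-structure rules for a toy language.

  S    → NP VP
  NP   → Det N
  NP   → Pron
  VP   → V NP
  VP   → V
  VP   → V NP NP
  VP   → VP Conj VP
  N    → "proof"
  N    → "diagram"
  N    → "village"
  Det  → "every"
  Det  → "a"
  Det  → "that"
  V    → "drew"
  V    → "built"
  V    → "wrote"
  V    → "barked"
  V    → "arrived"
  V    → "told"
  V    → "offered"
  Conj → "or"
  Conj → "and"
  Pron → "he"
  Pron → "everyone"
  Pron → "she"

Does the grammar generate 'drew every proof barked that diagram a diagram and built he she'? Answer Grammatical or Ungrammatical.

For S → NP VP, no prefix of the string parses as an NP.

Ungrammatical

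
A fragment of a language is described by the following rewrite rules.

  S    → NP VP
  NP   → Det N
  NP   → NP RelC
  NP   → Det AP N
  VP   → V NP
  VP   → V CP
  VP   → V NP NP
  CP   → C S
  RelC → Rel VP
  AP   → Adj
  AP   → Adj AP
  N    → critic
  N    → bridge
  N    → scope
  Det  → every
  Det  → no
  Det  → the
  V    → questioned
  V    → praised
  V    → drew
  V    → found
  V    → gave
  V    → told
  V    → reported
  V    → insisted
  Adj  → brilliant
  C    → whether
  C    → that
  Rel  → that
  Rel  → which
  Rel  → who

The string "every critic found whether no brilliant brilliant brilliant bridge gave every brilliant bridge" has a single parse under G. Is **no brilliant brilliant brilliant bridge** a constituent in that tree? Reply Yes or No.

Yes

[S [NP [Det every] [N critic]] [VP [V found] [CP [C whether] [S [NP [Det no] [AP [Adj brilliant] [AP [Adj brilliant] [AP [Adj brilliant]]]] [N bridge]] [VP [V gave] [NP [Det every] [AP [Adj brilliant]] [N bridge]]]]]]]
The words 'no brilliant brilliant brilliant bridge' are exhaustively dominated by a single NP node (built by NP → Det AP N), so they form a constituent.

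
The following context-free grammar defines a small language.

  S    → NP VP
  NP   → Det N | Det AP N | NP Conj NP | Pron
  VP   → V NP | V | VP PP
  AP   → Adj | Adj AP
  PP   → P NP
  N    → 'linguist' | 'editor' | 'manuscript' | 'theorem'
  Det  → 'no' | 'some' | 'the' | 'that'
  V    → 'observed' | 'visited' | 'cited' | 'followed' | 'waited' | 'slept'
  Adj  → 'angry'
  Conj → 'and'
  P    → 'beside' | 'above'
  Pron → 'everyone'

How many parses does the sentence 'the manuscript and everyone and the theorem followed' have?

2

The two bracketings:
[S [NP [NP [Det the] [N manuscript]] [Conj and] [NP [NP [Pron everyone]] [Conj and] [NP [Det the] [N theorem]]]] [VP [V followed]]]
[S [NP [NP [NP [Det the] [N manuscript]] [Conj and] [NP [Pron everyone]]] [Conj and] [NP [Det the] [N theorem]]] [VP [V followed]]]
The trees differ in how a recursive rule is bracketed over the same span.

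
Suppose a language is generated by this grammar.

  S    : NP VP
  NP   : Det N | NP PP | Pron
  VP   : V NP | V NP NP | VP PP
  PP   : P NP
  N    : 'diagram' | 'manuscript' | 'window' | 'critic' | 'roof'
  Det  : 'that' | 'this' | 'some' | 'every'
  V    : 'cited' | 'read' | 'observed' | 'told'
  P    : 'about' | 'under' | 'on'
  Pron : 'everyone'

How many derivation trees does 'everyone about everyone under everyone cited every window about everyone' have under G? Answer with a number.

Two of the 4 distinct bracketings:
[S [NP [NP [Pron everyone]] [PP [P about] [NP [NP [Pron everyone]] [PP [P under] [NP [Pron everyone]]]]]] [VP [V cited] [NP [NP [Det every] [N window]] [PP [P about] [NP [Pron everyone]]]]]]
[S [NP [NP [Pron everyone]] [PP [P about] [NP [NP [Pron everyone]] [PP [P under] [NP [Pron everyone]]]]]] [VP [VP [V cited] [NP [Det every] [N window]]] [PP [P about] [NP [Pron everyone]]]]]
The difference turns on whether VP → VP PP is used at the relevant span, versus an alternative expansion of VP.

4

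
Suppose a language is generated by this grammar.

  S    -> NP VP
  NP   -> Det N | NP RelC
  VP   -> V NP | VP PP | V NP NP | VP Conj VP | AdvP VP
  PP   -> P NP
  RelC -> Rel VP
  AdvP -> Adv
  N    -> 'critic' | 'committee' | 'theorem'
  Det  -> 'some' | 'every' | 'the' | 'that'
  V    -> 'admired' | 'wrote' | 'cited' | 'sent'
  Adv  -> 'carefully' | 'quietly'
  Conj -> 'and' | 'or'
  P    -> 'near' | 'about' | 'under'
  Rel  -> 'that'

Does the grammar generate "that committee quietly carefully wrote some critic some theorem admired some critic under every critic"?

Ungrammatical

For S → NP VP, the only prefix that parses as NP is 'that committee', but the remainder 'quietly carefully wrote some critic some theorem admired some critic under every critic' is not a VP under these rules.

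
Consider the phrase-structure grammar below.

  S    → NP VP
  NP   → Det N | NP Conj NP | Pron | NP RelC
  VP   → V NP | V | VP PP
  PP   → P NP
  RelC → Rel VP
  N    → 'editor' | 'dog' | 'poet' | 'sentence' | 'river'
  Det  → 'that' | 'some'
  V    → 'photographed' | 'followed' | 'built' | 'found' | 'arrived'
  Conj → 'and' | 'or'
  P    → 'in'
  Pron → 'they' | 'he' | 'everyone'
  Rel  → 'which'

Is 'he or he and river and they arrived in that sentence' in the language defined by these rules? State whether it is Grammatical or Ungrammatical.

Ungrammatical

A Conj word can never sit immediately before an N word in any string this grammar generates, so the substring 'and river' rules out a derivation.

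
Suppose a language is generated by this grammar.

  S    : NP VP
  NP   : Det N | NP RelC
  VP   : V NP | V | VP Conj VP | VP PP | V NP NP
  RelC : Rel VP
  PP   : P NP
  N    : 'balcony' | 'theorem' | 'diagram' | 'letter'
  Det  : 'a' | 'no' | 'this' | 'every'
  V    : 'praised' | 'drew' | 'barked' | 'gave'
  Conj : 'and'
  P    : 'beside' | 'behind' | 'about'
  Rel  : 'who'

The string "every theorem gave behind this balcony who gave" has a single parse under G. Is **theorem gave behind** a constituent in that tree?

[S [NP [Det every] [N theorem]] [VP [VP [V gave]] [PP [P behind] [NP [NP [Det this] [N balcony]] [RelC [Rel who] [VP [V gave]]]]]]]
The smallest constituent containing 'theorem gave behind' is the S spanning 'every theorem gave behind this balcony who gave'; no single node in the tree dominates exactly the given words.

No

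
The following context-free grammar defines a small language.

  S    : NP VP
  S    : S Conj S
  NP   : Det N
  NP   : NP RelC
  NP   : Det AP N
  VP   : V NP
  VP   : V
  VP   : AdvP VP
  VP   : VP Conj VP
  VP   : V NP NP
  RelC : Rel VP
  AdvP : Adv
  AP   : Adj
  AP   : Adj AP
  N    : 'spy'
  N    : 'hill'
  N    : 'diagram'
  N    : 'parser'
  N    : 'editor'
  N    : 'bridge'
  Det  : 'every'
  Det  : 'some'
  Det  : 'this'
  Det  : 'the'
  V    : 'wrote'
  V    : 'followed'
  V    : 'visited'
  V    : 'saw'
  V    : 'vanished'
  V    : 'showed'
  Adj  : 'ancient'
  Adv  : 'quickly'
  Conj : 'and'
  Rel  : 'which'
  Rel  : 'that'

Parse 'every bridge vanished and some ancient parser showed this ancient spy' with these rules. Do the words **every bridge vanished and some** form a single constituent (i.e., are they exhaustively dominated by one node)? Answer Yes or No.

[S [S [NP [Det every] [N bridge]] [VP [V vanished]]] [Conj and] [S [NP [Det some] [AP [Adj ancient]] [N parser]] [VP [V showed] [NP [Det this] [AP [Adj ancient]] [N spy]]]]]
The smallest constituent containing 'every bridge vanished and some' is the S spanning 'every bridge vanished and some ancient parser showed this ancient spy'; no single node in the tree dominates exactly the given words.

No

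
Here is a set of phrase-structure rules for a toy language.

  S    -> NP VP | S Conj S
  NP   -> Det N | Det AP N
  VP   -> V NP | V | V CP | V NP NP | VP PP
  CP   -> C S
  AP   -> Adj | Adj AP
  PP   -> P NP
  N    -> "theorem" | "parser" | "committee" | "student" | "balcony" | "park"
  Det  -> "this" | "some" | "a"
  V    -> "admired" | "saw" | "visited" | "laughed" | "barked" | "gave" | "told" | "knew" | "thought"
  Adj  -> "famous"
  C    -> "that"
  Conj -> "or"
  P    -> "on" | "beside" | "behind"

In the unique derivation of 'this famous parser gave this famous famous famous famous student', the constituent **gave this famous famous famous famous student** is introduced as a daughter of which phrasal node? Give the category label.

S
  NP
    Det: this
    AP
      Adj: famous
    N: parser
  VP
    V: gave
    NP
      Det: this
      AP
        Adj: famous
        AP
          Adj: famous
          AP
            Adj: famous
            AP
              Adj: famous
      N: student
The span 'gave this famous famous famous famous student' is the VP node built by VP → V NP.
Its mother is the S built by S → NP VP.

S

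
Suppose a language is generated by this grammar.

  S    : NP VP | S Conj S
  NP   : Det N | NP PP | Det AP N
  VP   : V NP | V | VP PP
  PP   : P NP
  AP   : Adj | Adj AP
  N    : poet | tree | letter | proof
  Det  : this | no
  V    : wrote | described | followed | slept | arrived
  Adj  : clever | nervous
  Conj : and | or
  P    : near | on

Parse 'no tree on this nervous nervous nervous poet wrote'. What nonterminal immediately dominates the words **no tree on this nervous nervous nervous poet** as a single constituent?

[S [NP [NP [Det no] [N tree]] [PP [P on] [NP [Det this] [AP [Adj nervous] [AP [Adj nervous] [AP [Adj nervous]]]] [N poet]]]] [VP [V wrote]]]
The span 'no tree on this nervous nervous nervous poet' is the NP node built by NP → NP PP.

NP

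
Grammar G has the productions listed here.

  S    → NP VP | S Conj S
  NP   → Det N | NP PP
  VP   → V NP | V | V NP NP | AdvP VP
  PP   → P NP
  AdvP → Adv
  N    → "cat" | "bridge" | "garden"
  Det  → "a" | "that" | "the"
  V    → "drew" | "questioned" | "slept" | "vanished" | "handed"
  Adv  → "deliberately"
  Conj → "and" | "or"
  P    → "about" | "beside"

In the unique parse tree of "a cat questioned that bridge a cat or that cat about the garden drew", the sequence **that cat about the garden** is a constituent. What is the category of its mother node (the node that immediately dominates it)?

S

[S [S [NP [Det a] [N cat]] [VP [V questioned] [NP [Det that] [N bridge]] [NP [Det a] [N cat]]]] [Conj or] [S [NP [NP [Det that] [N cat]] [PP [P about] [NP [Det the] [N garden]]]] [VP [V drew]]]]
The span 'that cat about the garden' is the NP node built by NP → NP PP.
Its mother is the S built by S → NP VP.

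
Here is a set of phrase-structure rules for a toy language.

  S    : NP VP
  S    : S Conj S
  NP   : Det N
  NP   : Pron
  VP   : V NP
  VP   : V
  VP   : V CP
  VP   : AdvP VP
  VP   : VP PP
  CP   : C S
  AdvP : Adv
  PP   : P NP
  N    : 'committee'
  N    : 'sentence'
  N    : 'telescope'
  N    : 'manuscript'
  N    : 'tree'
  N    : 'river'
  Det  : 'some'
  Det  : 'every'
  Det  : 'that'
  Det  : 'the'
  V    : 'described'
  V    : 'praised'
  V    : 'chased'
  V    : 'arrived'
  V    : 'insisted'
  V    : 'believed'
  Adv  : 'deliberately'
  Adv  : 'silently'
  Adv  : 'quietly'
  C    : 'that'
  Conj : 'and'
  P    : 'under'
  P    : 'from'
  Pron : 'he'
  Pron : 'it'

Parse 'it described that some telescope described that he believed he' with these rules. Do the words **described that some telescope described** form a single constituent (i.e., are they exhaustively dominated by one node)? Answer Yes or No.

[S [NP [Pron it]] [VP [V described] [CP [C that] [S [NP [Det some] [N telescope]] [VP [V described] [CP [C that] [S [NP [Pron he]] [VP [V believed] [NP [Pron he]]]]]]]]]]
The smallest constituent containing 'described that some telescope described' is the VP spanning 'described that some telescope described that he believed he'; no single node in the tree dominates exactly the given words.

No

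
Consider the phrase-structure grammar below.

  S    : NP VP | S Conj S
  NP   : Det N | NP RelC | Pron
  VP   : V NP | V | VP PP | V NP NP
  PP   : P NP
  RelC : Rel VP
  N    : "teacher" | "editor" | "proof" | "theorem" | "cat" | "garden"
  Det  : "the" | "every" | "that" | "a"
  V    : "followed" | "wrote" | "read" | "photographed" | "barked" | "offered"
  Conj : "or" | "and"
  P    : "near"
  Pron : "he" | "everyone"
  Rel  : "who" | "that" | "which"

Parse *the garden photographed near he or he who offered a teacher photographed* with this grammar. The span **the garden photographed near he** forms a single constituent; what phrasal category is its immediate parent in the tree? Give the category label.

S

S
  S
    NP
      Det: the
      N: garden
    VP
      VP
        V: photographed
      PP
        P: near
        NP
          Pron: he
  Conj: or
  S
    NP
      NP
        Pron: he
      RelC
        Rel: who
        VP
          V: offered
          NP
            Det: a
            N: teacher
    VP
      V: photographed
The span 'the garden photographed near he' is the S node built by S → NP VP.
Its mother is the S built by S → S Conj S.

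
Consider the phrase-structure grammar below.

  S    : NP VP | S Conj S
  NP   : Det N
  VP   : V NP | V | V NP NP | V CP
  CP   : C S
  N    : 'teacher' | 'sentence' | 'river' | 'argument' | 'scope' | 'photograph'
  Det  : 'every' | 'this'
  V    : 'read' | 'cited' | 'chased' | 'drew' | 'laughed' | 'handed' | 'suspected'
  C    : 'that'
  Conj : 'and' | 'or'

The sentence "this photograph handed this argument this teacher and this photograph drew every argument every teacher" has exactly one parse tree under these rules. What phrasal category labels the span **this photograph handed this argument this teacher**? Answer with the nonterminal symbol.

S
  S
    NP
      Det: this
      N: photograph
    VP
      V: handed
      NP
        Det: this
        N: argument
      NP
        Det: this
        N: teacher
  Conj: and
  S
    NP
      Det: this
      N: photograph
    VP
      V: drew
      NP
        Det: every
        N: argument
      NP
        Det: every
        N: teacher
The span 'this photograph handed this argument this teacher' is the S node built by S → NP VP.

S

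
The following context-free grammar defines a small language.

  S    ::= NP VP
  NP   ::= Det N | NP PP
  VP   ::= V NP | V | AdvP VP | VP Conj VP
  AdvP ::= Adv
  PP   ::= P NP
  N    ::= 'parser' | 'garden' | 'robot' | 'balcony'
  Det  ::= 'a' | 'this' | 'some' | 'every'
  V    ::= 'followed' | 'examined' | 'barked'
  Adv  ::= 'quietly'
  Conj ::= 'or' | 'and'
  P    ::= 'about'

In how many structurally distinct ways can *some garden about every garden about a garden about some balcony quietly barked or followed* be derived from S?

Two of the 10 distinct bracketings:
[S [NP [NP [Det some] [N garden]] [PP [P about] [NP [NP [Det every] [N garden]] [PP [P about] [NP [NP [Det a] [N garden]] [PP [P about] [NP [Det some] [N balcony]]]]]]]] [VP [AdvP [Adv quietly]] [VP [VP [V barked]] [Conj or] [VP [V followed]]]]]
[S [NP [NP [Det some] [N garden]] [PP [P about] [NP [NP [Det every] [N garden]] [PP [P about] [NP [NP [Det a] [N garden]] [PP [P about] [NP [Det some] [N balcony]]]]]]]] [VP [VP [AdvP [Adv quietly]] [VP [V barked]]] [Conj or] [VP [V followed]]]]
The trees differ in how a recursive rule is bracketed over the same span.

10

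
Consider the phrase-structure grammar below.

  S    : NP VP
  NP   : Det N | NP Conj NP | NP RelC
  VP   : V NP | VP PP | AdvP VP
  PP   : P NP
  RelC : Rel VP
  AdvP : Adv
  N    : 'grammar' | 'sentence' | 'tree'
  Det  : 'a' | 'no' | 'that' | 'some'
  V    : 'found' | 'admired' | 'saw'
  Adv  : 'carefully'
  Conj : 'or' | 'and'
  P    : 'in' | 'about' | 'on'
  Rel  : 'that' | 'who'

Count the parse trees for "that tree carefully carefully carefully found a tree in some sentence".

Two of the 4 distinct bracketings:
[S [NP [Det that] [N tree]] [VP [VP [AdvP [Adv carefully]] [VP [AdvP [Adv carefully]] [VP [AdvP [Adv carefully]] [VP [V found] [NP [Det a] [N tree]]]]]] [PP [P in] [NP [Det some] [N sentence]]]]]
[S [NP [Det that] [N tree]] [VP [AdvP [Adv carefully]] [VP [VP [AdvP [Adv carefully]] [VP [AdvP [Adv carefully]] [VP [V found] [NP [Det a] [N tree]]]]] [PP [P in] [NP [Det some] [N sentence]]]]]]
The trees differ in how a recursive rule is bracketed over the same span.

4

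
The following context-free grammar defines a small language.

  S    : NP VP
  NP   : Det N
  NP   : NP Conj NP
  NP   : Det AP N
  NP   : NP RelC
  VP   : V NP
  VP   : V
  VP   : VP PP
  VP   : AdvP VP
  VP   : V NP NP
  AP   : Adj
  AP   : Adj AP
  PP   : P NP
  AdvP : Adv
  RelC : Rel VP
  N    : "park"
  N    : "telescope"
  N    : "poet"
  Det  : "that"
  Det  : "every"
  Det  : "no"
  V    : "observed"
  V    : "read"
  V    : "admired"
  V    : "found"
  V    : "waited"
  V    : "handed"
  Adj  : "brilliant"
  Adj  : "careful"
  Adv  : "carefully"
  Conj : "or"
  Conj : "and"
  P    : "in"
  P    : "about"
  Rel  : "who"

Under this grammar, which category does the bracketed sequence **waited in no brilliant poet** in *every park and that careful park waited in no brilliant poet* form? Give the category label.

VP

S
  NP
    NP
      Det: every
      N: park
    Conj: and
    NP
      Det: that
      AP
        Adj: careful
      N: park
  VP
    VP
      V: waited
    PP
      P: in
      NP
        Det: no
        AP
          Adj: brilliant
        N: poet
The span 'waited in no brilliant poet' is the VP node built by VP → VP PP.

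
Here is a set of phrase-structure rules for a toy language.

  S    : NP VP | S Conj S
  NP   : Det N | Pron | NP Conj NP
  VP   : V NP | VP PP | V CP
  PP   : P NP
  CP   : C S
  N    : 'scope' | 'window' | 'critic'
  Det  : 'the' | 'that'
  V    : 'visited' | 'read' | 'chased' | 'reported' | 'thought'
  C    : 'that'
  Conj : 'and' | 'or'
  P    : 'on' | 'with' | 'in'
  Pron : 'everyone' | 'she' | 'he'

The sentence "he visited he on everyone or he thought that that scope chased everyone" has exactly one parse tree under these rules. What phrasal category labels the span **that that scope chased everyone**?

[S [S [NP [Pron he]] [VP [VP [V visited] [NP [Pron he]]] [PP [P on] [NP [Pron everyone]]]]] [Conj or] [S [NP [Pron he]] [VP [V thought] [CP [C that] [S [NP [Det that] [N scope]] [VP [V chased] [NP [Pron everyone]]]]]]]]
The span 'that that scope chased everyone' is the CP node built by CP → C S.

CP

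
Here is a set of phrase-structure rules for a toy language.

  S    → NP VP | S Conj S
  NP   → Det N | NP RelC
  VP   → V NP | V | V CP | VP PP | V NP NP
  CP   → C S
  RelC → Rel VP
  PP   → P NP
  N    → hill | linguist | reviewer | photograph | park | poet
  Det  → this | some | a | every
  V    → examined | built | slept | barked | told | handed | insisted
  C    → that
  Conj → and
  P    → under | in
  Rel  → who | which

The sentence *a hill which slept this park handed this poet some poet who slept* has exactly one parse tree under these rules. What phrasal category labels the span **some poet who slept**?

[S [NP [NP [Det a] [N hill]] [RelC [Rel which] [VP [V slept] [NP [Det this] [N park]]]]] [VP [V handed] [NP [Det this] [N poet]] [NP [NP [Det some] [N poet]] [RelC [Rel who] [VP [V slept]]]]]]
The span 'some poet who slept' is the NP node built by NP → NP RelC.

NP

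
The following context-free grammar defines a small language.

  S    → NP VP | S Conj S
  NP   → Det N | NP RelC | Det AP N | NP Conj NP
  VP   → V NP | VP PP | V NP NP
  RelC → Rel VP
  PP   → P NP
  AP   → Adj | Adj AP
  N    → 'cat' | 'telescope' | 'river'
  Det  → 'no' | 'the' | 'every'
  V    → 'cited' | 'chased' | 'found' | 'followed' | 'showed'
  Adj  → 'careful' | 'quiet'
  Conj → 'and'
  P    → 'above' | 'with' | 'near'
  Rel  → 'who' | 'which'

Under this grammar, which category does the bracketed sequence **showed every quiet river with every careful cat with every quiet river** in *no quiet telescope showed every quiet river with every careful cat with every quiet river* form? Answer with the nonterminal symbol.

S
  NP
    Det: no
    AP
      Adj: quiet
    N: telescope
  VP
    VP
      VP
        V: showed
        NP
          Det: every
          AP
            Adj: quiet
          N: river
      PP
        P: with
        NP
          Det: every
          AP
            Adj: careful
          N: cat
    PP
      P: with
      NP
        Det: every
        AP
          Adj: quiet
        N: river
The span 'showed every quiet river with every careful cat with every quiet river' is the VP node built by VP → VP PP.

VP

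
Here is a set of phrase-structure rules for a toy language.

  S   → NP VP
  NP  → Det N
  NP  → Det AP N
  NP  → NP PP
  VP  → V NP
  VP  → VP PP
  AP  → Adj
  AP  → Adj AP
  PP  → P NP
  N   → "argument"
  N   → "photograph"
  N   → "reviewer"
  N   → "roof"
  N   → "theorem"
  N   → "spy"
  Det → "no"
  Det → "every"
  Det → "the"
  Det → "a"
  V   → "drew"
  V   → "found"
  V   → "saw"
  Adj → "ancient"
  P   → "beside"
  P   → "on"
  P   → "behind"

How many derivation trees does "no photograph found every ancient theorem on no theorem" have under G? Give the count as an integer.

2

The two bracketings:
[S [NP [Det no] [N photograph]] [VP [V found] [NP [NP [Det every] [AP [Adj ancient]] [N theorem]] [PP [P on] [NP [Det no] [N theorem]]]]]]
[S [NP [Det no] [N photograph]] [VP [VP [V found] [NP [Det every] [AP [Adj ancient]] [N theorem]]] [PP [P on] [NP [Det no] [N theorem]]]]]
The difference turns on whether NP → NP PP is used at the relevant span, versus an alternative expansion of NP.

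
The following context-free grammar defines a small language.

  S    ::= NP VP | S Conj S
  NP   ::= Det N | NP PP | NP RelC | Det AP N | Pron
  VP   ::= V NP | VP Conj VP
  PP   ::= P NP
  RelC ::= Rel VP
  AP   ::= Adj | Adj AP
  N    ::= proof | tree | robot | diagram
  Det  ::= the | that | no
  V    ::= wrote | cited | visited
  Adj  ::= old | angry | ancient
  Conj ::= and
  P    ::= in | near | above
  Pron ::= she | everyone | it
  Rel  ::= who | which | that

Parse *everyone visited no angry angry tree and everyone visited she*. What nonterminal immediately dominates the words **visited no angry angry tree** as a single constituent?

VP

[S [S [NP [Pron everyone]] [VP [V visited] [NP [Det no] [AP [Adj angry] [AP [Adj angry]]] [N tree]]]] [Conj and] [S [NP [Pron everyone]] [VP [V visited] [NP [Pron she]]]]]
The span 'visited no angry angry tree' is the VP node built by VP → V NP.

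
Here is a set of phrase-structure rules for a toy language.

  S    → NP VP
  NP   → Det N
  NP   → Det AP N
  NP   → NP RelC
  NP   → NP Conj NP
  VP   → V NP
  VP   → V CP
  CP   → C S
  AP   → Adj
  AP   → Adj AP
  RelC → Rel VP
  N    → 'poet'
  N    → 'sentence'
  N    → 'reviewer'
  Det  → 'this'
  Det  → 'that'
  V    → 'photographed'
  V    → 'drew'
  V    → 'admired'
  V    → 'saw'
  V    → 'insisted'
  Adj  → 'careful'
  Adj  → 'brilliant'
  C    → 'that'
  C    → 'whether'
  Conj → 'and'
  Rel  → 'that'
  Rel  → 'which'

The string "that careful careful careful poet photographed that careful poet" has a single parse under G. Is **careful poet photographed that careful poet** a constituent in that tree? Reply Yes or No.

[S [NP [Det that] [AP [Adj careful] [AP [Adj careful] [AP [Adj careful]]]] [N poet]] [VP [V photographed] [NP [Det that] [AP [Adj careful]] [N poet]]]]
The smallest constituent containing 'careful poet photographed that careful poet' is the S spanning 'that careful careful careful poet photographed that careful poet'; no single node in the tree dominates exactly the given words.

No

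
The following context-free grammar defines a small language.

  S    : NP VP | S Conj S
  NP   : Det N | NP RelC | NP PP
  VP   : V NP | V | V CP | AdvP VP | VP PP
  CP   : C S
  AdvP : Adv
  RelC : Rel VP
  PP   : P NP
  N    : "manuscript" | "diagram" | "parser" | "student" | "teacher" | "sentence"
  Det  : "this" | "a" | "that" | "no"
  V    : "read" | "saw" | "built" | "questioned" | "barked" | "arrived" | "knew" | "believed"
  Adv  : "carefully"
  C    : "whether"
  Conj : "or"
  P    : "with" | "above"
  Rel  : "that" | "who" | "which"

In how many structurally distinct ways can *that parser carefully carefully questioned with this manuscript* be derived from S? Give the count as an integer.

3

Two of the 3 distinct bracketings:
[S [NP [Det that] [N parser]] [VP [AdvP [Adv carefully]] [VP [AdvP [Adv carefully]] [VP [VP [V questioned]] [PP [P with] [NP [Det this] [N manuscript]]]]]]]
[S [NP [Det that] [N parser]] [VP [AdvP [Adv carefully]] [VP [VP [AdvP [Adv carefully]] [VP [V questioned]]] [PP [P with] [NP [Det this] [N manuscript]]]]]]
The trees differ in how a recursive rule is bracketed over the same span.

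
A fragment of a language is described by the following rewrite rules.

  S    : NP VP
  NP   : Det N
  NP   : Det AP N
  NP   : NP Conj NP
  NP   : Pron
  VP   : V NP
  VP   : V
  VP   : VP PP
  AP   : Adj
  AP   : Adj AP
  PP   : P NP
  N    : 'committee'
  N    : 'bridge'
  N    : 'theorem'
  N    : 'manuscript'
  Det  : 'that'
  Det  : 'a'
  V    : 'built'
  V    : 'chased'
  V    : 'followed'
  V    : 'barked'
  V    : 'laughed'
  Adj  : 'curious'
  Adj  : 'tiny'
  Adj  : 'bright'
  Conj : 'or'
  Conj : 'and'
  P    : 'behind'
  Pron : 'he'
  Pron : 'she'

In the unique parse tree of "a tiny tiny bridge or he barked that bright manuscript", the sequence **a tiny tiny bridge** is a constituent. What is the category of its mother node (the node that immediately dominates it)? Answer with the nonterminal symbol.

NP

S
  NP
    NP
      Det: a
      AP
        Adj: tiny
        AP
          Adj: tiny
      N: bridge
    Conj: or
    NP
      Pron: he
  VP
    V: barked
    NP
      Det: that
      AP
        Adj: bright
      N: manuscript
The span 'a tiny tiny bridge' is the NP node built by NP → Det AP N.
Its mother is the NP built by NP → NP Conj NP.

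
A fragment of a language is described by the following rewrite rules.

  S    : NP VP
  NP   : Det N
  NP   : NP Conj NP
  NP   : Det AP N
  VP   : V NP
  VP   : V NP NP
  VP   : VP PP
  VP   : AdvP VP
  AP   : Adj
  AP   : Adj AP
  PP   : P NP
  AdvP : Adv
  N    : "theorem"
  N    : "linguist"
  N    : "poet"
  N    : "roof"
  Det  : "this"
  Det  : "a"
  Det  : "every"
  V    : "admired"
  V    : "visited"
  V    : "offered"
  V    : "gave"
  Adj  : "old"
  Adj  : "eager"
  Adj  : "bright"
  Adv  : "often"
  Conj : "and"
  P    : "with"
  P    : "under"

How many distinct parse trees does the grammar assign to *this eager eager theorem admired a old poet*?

1

[S [NP [Det this] [AP [Adj eager] [AP [Adj eager]]] [N theorem]] [VP [V admired] [NP [Det a] [AP [Adj old]] [N poet]]]]
No rule offers an alternative attachment or grouping for any span, so this is the only derivation.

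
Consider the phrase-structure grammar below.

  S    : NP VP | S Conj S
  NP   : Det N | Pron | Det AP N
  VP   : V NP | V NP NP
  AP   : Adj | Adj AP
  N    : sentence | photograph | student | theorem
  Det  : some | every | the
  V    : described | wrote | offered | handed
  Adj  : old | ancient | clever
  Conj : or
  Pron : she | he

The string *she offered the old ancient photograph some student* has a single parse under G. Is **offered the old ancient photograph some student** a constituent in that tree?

[S [NP [Pron she]] [VP [V offered] [NP [Det the] [AP [Adj old] [AP [Adj ancient]]] [N photograph]] [NP [Det some] [N student]]]]
The words 'offered the old ancient photograph some student' are exhaustively dominated by a single VP node (built by VP → V NP NP), so they form a constituent.

Yes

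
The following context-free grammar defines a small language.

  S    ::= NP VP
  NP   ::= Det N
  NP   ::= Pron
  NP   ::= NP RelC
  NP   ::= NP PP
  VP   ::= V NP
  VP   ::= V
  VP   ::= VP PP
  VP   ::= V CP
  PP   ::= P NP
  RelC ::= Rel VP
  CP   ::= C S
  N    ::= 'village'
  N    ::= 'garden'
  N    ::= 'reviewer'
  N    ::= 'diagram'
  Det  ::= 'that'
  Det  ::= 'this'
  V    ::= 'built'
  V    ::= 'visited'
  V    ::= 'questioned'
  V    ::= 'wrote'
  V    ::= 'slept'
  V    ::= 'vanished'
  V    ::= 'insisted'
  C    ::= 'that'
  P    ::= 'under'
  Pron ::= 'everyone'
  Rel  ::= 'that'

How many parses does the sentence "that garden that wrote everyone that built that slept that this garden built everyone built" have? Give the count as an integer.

Two of the 3 distinct bracketings:
[S [NP [NP [Det that] [N garden]] [RelC [Rel that] [VP [V wrote] [NP [NP [NP [Pron everyone]] [RelC [Rel that] [VP [V built]]]] [RelC [Rel that] [VP [V slept] [CP [C that] [S [NP [Det this] [N garden]] [VP [V built] [NP [Pron everyone]]]]]]]]]]] [VP [V built]]]
[S [NP [NP [NP [Det that] [N garden]] [RelC [Rel that] [VP [V wrote] [NP [NP [Pron everyone]] [RelC [Rel that] [VP [V built]]]]]]] [RelC [Rel that] [VP [V slept] [CP [C that] [S [NP [Det this] [N garden]] [VP [V built] [NP [Pron everyone]]]]]]]] [VP [V built]]]
The trees differ in how a recursive rule is bracketed over the same span.

3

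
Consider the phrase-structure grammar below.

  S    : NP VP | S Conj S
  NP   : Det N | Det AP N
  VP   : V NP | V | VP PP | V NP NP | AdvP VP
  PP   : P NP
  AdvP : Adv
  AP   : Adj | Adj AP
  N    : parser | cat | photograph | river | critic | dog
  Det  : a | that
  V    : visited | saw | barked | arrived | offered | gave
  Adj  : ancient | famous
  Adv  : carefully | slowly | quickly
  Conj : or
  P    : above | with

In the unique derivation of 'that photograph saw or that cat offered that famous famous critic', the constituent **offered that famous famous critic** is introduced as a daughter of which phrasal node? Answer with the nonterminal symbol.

S

S
  S
    NP
      Det: that
      N: photograph
    VP
      V: saw
  Conj: or
  S
    NP
      Det: that
      N: cat
    VP
      V: offered
      NP
        Det: that
        AP
          Adj: famous
          AP
            Adj: famous
        N: critic
The span 'offered that famous famous critic' is the VP node built by VP → V NP.
Its mother is the S built by S → NP VP.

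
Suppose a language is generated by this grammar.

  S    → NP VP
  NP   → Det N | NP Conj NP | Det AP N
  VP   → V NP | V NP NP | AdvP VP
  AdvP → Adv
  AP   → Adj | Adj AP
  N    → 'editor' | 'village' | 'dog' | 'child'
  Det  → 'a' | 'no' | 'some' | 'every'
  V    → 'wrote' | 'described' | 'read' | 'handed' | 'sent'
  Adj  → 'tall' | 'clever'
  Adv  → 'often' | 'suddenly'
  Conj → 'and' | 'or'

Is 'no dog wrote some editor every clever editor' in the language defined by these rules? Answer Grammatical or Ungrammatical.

Grammatical

S
  NP
    Det: no
    N: dog
  VP
    V: wrote
    NP
      Det: some
      N: editor
    NP
      Det: every
      AP
        Adj: clever
      N: editor
Every word is introduced by a lexical rule and the phrasal rules combine the resulting categories into a single S.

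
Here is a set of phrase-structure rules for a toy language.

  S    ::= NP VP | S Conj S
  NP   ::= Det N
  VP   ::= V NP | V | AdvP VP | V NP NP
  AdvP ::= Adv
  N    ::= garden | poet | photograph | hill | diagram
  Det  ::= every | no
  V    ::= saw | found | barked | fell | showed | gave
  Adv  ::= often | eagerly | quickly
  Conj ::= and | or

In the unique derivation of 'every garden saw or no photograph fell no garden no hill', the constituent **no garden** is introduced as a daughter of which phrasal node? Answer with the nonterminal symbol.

VP

S
  S
    NP
      Det: every
      N: garden
    VP
      V: saw
  Conj: or
  S
    NP
      Det: no
      N: photograph
    VP
      V: fell
      NP
        Det: no
        N: garden
      NP
        Det: no
        N: hill
The span 'no garden' is the NP node built by NP → Det N.
Its mother is the VP built by VP → V NP NP.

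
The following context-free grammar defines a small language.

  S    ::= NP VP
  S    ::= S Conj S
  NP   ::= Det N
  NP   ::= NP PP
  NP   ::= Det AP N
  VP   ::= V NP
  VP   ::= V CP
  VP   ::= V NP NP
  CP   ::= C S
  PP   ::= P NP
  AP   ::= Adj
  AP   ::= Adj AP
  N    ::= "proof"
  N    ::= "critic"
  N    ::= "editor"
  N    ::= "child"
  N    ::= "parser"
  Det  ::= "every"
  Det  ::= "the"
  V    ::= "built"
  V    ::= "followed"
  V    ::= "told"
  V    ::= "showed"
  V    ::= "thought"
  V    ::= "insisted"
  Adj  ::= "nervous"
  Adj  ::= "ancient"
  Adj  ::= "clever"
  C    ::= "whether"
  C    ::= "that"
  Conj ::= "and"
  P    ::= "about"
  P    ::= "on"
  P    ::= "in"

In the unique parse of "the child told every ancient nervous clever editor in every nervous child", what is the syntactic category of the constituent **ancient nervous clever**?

AP

[S [NP [Det the] [N child]] [VP [V told] [NP [NP [Det every] [AP [Adj ancient] [AP [Adj nervous] [AP [Adj clever]]]] [N editor]] [PP [P in] [NP [Det every] [AP [Adj nervous]] [N child]]]]]]
The span 'ancient nervous clever' is the AP node built by AP → Adj AP.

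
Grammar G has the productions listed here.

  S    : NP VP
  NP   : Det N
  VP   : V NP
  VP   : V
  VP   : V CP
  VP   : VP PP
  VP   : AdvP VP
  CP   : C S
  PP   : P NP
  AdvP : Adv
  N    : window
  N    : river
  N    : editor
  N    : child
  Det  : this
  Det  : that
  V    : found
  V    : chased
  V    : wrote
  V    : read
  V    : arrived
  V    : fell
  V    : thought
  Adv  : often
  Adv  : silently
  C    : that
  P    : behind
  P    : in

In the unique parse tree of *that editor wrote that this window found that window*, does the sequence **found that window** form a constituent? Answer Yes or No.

[S [NP [Det that] [N editor]] [VP [V wrote] [CP [C that] [S [NP [Det this] [N window]] [VP [V found] [NP [Det that] [N window]]]]]]]
The words 'found that window' are exhaustively dominated by a single VP node (built by VP → V NP), so they form a constituent.

Yes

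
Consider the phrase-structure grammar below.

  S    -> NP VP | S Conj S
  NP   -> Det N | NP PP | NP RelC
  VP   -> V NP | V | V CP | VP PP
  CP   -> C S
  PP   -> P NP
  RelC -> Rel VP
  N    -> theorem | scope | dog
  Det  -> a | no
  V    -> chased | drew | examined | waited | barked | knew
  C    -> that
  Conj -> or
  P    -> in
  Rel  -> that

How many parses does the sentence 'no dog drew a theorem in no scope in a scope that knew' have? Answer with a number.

Two of the 9 distinct bracketings:
[S [NP [Det no] [N dog]] [VP [V drew] [NP [NP [Det a] [N theorem]] [PP [P in] [NP [NP [Det no] [N scope]] [PP [P in] [NP [NP [Det a] [N scope]] [RelC [Rel that] [VP [V knew]]]]]]]]]]
[S [NP [Det no] [N dog]] [VP [V drew] [NP [NP [Det a] [N theorem]] [PP [P in] [NP [NP [NP [Det no] [N scope]] [PP [P in] [NP [Det a] [N scope]]]] [RelC [Rel that] [VP [V knew]]]]]]]]
The trees differ in how a recursive rule is bracketed over the same span.

9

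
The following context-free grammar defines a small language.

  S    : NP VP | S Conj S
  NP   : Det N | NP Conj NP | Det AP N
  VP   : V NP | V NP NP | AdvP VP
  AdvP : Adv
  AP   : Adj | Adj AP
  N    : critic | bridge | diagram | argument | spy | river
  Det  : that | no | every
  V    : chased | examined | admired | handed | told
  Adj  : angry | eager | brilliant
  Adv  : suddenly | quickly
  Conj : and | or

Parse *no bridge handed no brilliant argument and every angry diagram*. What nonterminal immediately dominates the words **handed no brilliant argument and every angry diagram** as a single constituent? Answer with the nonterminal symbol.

VP

S
  NP
    Det: no
    N: bridge
  VP
    V: handed
    NP
      NP
        Det: no
        AP
          Adj: brilliant
        N: argument
      Conj: and
      NP
        Det: every
        AP
          Adj: angry
        N: diagram
The span 'handed no brilliant argument and every angry diagram' is the VP node built by VP → V NP.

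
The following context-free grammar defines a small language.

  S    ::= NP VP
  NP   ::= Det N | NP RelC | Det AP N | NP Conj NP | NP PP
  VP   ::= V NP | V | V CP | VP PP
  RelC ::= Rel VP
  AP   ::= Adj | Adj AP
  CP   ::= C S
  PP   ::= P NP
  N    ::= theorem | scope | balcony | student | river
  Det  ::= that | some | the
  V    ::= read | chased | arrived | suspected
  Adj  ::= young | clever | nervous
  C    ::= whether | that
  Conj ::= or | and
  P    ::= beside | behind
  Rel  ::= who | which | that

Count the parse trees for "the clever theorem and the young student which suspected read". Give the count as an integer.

The two bracketings:
[S [NP [NP [NP [Det the] [AP [Adj clever]] [N theorem]] [Conj and] [NP [Det the] [AP [Adj young]] [N student]]] [RelC [Rel which] [VP [V suspected]]]] [VP [V read]]]
[S [NP [NP [Det the] [AP [Adj clever]] [N theorem]] [Conj and] [NP [NP [Det the] [AP [Adj young]] [N student]] [RelC [Rel which] [VP [V suspected]]]]] [VP [V read]]]
The trees differ in how a recursive rule is bracketed over the same span.

2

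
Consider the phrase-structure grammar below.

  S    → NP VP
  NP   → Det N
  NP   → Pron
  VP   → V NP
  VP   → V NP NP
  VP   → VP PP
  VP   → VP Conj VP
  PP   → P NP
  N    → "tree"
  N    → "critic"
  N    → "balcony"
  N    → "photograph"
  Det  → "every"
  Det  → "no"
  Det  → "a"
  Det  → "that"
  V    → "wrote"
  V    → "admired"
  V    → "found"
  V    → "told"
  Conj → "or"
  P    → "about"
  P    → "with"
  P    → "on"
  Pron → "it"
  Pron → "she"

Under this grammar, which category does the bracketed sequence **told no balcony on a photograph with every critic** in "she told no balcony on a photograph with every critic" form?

[S [NP [Pron she]] [VP [VP [VP [V told] [NP [Det no] [N balcony]]] [PP [P on] [NP [Det a] [N photograph]]]] [PP [P with] [NP [Det every] [N critic]]]]]
The span 'told no balcony on a photograph with every critic' is the VP node built by VP → VP PP.

VP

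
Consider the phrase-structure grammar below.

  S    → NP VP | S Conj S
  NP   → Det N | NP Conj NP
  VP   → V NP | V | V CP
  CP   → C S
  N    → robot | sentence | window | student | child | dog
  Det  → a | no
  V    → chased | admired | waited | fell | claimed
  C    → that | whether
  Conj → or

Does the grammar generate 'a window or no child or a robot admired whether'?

Ungrammatical

For S → NP VP, every NP-prefix leaves a non-VP remainder: after 'a window' the remainder is not a VP; after 'a window or no child' the remainder is not a VP; after 'a window or no child or a robot' the remainder is not a VP. The alternative S rule S → S Conj S likewise has no satisfying split.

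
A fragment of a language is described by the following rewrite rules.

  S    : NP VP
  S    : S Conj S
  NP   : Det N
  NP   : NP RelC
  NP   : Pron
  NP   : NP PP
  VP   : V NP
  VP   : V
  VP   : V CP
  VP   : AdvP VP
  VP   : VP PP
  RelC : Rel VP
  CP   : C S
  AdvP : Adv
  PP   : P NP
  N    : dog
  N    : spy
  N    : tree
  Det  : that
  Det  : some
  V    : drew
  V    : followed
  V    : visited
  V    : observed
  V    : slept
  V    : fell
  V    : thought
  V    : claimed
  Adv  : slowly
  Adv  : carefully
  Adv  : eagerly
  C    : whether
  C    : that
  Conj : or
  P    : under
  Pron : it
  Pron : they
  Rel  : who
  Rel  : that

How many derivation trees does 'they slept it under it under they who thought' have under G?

9

Two of the 9 distinct bracketings:
[S [NP [Pron they]] [VP [V slept] [NP [NP [NP [Pron it]] [PP [P under] [NP [NP [Pron it]] [PP [P under] [NP [Pron they]]]]]] [RelC [Rel who] [VP [V thought]]]]]]
[S [NP [Pron they]] [VP [V slept] [NP [NP [NP [NP [Pron it]] [PP [P under] [NP [Pron it]]]] [PP [P under] [NP [Pron they]]]] [RelC [Rel who] [VP [V thought]]]]]]
The trees differ in how a recursive rule is bracketed over the same span.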